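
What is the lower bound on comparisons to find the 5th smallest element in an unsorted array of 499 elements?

Finding the 5th smallest of 499 elements requires Omega(n) comparisons. Every element must participate in at least one comparison; otherwise it could be the 5th smallest.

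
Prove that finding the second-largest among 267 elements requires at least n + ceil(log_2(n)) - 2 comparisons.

Lower bound (adversary): identifying the maximum requires 267-1 comparisons (each eliminates one candidate). Assign weight 1 to each element; on each comparison the adversary lets the heavier side win and gives it the loser's weight. The max ends with weight 267, but each comparison it wins at most doubles its weight, so the max must win >= ceil(log_2(267)) = 9 comparisons. The second-largest is one of those 9 direct losers to the max, and identifying which one is largest needs >= 9-1 further comparisons. Total >= 267-1 + 9-1 = 274.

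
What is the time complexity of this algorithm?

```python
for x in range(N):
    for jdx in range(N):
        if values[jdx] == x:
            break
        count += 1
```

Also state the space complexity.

Time complexity: O(n^2).
Space complexity: O(1).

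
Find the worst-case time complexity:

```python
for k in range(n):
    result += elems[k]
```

Time complexity: O(n).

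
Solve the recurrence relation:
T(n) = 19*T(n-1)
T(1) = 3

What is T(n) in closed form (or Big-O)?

Each step multiplies by 19. T(n) = T(1)*19^(n-1) = 3*19^(n-1).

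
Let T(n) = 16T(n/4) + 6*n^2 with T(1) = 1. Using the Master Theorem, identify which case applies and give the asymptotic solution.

a=16, b=4, f(n)=6*n^2.
log_4(16) = 2, so n^(log_b(a)) = n^2.
f(n) = Theta(n^2), so Case 2 applies.
T(n) = Theta(n^2 log n).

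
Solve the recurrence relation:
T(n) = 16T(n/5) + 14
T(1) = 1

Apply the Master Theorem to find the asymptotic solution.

a=16, b=5, f(n)=14. log_5(16) = 1.723. Case 1 of Master Theorem: T(n) = O(n^1.723).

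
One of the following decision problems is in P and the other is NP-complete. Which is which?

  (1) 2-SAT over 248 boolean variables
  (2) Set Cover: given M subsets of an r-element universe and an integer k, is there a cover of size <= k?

(1) is P: 2-SAT is solvable in linear time via implication-graph SCCs.
(2) is NP-complete: one of Karp's 21 NP-complete problems (with k part of the input).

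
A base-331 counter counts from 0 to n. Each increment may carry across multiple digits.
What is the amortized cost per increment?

Digit at position i changes every 331^i increments. Total digit changes over n increments: n * 331/(331-1) = O(n). Amortized: O(1).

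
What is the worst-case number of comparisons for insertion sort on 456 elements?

Insertion sort on reverse-sorted input: 1 + 2 + ... + (456-1) = 103740 comparisons.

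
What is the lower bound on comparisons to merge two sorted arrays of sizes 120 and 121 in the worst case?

Adversary: with |120 - 121| <= 1 the inputs can be fully interleaved so that every adjacent pair in the merged output comes from different arrays. Then each of the 240 adjacent pairs must be directly compared, or the algorithm cannot determine their relative order. Standard merge meets this bound.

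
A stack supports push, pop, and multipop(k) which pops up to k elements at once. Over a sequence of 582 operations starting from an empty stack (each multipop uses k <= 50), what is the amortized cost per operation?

Each element is pushed exactly once and popped at most once (whether by pop or as part of a multipop). So the total number of individual pops over the whole sequence is at most the number of pushes, which is at most 582. Total work <= 2 * 582, hence O(1) amortized per operation.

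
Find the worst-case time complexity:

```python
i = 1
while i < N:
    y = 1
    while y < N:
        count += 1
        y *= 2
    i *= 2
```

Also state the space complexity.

Time complexity: O(log^2 n).
Space complexity: O(1).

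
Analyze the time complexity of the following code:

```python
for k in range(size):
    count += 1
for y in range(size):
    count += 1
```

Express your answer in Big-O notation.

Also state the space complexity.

Time complexity: O(n).
Space complexity: O(1).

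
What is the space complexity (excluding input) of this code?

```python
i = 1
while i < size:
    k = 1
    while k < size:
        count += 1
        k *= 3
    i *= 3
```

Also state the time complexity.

Space complexity: O(1).
Only a constant amount of auxiliary storage is used; nothing grows with n.
Time complexity: O(log^2 n).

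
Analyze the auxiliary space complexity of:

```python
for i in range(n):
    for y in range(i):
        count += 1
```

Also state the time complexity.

Space complexity: O(1).
Only a constant amount of auxiliary storage is used; nothing grows with n.
Time complexity: O(n^2).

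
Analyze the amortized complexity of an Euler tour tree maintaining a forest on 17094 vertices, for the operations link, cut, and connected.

An Euler tour tree stores each tree's Euler tour as a balanced BST keyed by tour position. On 17094 vertices: link concatenates two tours via O(1) splits/joins of size <= 2*17094 (O(log n)); cut splits the tour at the two occurrences of the edge (O(log n)); connected compares BST roots (O(log n) to find the root). All O(log n) amortized.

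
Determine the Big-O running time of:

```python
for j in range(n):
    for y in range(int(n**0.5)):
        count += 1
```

Time complexity: O(n * sqrt(n)).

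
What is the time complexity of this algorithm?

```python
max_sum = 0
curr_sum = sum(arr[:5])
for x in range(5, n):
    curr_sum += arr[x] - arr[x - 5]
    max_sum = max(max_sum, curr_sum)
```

Time complexity: O(n).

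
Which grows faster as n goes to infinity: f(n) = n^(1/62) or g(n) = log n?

f(n) = n^(1/62) grows faster: any positive power of n dominates log n.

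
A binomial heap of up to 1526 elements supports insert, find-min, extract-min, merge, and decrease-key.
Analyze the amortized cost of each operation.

A binomial heap with n <= 1526 elements has at most floor(log_2 1526) + 1 = 11 trees. Using potential Phi = number of trees: Insert adds one tree, but cascading merges reduce count -- amortized O(1). Find-min reads the cached minimum pointer: O(1). Extract-min creates O(log n) new trees: O(log n). Merge combines tree lists: O(log n). Decrease-key sifts the element up its tree of height <= log n: O(log n).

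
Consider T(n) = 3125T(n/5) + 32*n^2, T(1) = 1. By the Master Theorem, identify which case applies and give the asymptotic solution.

a=3125, b=5, f(n)=32*n^2.
log_5(3125) = 5 > 2.
Since f(n) = O(n^2) is polynomially smaller than n^5, Case 1 applies.
T(n) = Theta(n^5).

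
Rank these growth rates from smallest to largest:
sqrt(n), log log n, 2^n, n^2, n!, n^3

Ordered by growth rate: log log n < sqrt(n) < n^2 < n^3 < 2^n < n!.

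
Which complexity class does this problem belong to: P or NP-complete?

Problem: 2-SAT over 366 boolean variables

This problem is in P: 2-SAT is solvable in linear time via implication-graph SCCs.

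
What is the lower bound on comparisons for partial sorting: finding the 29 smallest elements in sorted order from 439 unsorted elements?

Finding 29 smallest of 439 in sorted order: Omega(439) to identify the 29 smallest, plus Omega(29 log 29) to sort them. Total: Omega(n + k log k).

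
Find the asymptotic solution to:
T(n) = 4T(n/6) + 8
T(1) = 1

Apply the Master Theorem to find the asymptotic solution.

a=4, b=6, f(n)=8. log_6(4) = 0.7737. Case 1 of Master Theorem: T(n) = O(n^0.7737).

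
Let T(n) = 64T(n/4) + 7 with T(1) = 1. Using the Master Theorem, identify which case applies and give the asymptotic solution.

a=64, b=4, f(n)=7.
log_4(64) = 3 > 0.
Since f(n) = O(n^0) is polynomially smaller than n^3, Case 1 applies.
T(n) = Theta(n^3).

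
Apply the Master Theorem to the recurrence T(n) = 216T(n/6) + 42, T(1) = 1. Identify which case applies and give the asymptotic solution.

a=216, b=6, f(n)=42.
log_6(216) = 3 > 0.
Since f(n) = O(n^0) is polynomially smaller than n^3, Case 1 applies.
T(n) = Theta(n^3).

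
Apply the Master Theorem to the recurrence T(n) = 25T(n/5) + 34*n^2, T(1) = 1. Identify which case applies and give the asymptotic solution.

a=25, b=5, f(n)=34*n^2.
log_5(25) = 2, so n^(log_b(a)) = n^2.
f(n) = Theta(n^2), so Case 2 applies.
T(n) = Theta(n^2 log n).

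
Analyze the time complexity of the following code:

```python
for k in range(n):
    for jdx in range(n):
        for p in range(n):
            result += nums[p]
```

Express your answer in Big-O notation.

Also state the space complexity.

Time complexity: O(n^3).
Space complexity: O(1).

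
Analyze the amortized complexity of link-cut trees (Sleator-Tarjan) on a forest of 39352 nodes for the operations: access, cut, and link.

Link-cut trees represent the forest using splay trees over preferred paths. With potential Phi = sum over nodes of log(size of virtual subtree), each access on 39352 nodes is O(log 39352) = O(log n) amortized by the splay-tree access lemma. Cut and link are O(1) plus one access.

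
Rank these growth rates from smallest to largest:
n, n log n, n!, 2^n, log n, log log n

Ordered by growth rate: log log n < log n < n < n log n < 2^n < n!.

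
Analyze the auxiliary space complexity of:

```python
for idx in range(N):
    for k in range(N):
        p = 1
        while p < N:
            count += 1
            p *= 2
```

Space complexity: O(1).
Only a constant amount of auxiliary storage is used; nothing grows with n.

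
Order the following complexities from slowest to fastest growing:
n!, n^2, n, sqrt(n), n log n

Ordered by growth rate: sqrt(n) < n < n log n < n^2 < n!.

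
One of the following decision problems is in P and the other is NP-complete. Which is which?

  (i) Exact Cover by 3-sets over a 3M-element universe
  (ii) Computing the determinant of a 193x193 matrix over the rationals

(i) is NP-complete: one of Karp's 21 NP-complete problems.
(ii) is P: Gaussian elimination runs in O(n^3).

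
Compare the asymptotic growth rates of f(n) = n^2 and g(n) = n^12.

g(n) = n^12 grows faster: n^12/n^2 = n^10 -> infinity.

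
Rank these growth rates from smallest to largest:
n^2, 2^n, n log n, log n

Ordered by growth rate: log n < n log n < n^2 < 2^n.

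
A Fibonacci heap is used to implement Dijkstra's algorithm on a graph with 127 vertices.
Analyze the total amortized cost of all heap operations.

Dijkstra performs 127 insert, 127 extract-min, and at most E decrease-key operations. With Fibonacci heap: insert O(1) amortized, extract-min O(log n) amortized, decrease-key O(1) amortized. Total with n = 127: O(n * 1 + n * log n + E * 1) = O(n log n + E).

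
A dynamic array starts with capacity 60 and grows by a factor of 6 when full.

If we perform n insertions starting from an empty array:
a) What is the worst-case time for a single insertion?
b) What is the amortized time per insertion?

(a) Worst-case single insertion: O(n) -- when the array is full at capacity c, the resize copies all c elements, and c can be Theta(n).
(b) Resizes happen at sizes 60, 360, 2160, ... Total copy cost for n insertions: 60 + 360 + ... = O(n) (geometric series with ratio 1/6). Amortized cost per insertion: O(n)/n = O(1).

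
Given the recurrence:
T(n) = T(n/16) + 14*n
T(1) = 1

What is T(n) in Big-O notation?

Geometric series: 14*n*(1 + 1/16 + 1/16^2 + ...) = O(n). T(n) = O(n).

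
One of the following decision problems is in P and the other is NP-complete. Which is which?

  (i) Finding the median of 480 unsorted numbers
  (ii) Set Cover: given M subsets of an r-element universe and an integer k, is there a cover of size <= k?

(i) is P: linear-time selection (median-of-medians) runs in O(n).
(ii) is NP-complete: one of Karp's 21 NP-complete problems (with k part of the input).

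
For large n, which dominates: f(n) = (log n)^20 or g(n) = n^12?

g(n) = n^12 grows faster: any positive polynomial dominates any polylog.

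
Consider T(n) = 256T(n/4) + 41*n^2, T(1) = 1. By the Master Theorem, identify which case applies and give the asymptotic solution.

a=256, b=4, f(n)=41*n^2.
log_4(256) = 4 > 2.
Since f(n) = O(n^2) is polynomially smaller than n^4, Case 1 applies.
T(n) = Theta(n^4).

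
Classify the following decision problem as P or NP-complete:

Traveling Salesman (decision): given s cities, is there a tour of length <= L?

This problem is NP-complete: reduces from Hamiltonian Cycle.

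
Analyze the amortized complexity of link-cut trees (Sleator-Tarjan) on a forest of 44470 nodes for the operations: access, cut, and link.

Link-cut trees represent the forest using splay trees over preferred paths. With potential Phi = sum over nodes of log(size of virtual subtree), each access on 44470 nodes is O(log 44470) = O(log n) amortized by the splay-tree access lemma. Cut and link are O(1) plus one access.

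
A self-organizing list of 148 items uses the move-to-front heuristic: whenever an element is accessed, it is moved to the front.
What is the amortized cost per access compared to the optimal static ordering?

With potential Phi = number of inversions between the MTF list and the optimal static list (at most C(148,2)), each access has amortized cost at most 2 * (cost under optimal static ordering). This is the move-to-front 2-competitiveness result.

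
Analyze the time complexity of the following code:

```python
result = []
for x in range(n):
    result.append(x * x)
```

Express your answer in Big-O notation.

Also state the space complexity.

Time complexity: O(n).
Space complexity: O(n).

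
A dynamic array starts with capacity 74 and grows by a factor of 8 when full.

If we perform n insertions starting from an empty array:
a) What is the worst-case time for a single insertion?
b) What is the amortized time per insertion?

(a) Worst-case single insertion: O(n) -- when the array is full at capacity c, the resize copies all c elements, and c can be Theta(n).
(b) Resizes happen at sizes 74, 592, 4736, ... Total copy cost for n insertions: 74 + 592 + ... = O(n) (geometric series with ratio 1/8). Amortized cost per insertion: O(n)/n = O(1).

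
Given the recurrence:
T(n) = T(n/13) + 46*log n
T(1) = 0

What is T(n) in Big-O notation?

Each of the log_13(n) levels adds O(log n). T(n) = O(log^2 n).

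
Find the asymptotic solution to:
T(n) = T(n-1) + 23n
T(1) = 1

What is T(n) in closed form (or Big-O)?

Unrolling: T(n) = 1 + 23*(2 + 3 + ... + n) = 1 + 23*(n(n+1)/2 - 1) = O(n^2).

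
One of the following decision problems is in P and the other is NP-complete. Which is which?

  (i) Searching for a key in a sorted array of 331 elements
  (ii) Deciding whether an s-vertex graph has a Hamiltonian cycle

(i) is P: binary search runs in O(log n).
(ii) is NP-complete: one of Karp's 21 NP-complete problems.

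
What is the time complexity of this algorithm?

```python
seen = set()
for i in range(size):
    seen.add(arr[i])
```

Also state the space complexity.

Time complexity: O(n).
Space complexity: O(n).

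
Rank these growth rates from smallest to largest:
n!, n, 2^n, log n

Ordered by growth rate: log n < n < 2^n < n!.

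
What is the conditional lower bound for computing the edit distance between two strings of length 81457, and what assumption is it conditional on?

Under SETH (the Strong Exponential Time Hypothesis), edit distance on length-81457 strings cannot be computed in O(n^(2-epsilon)) time for any epsilon > 0 (Backurs-Indyk). The reduction is from CNF-SAT via the orthogonal vectors problem.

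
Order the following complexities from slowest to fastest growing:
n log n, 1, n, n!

Ordered by growth rate: 1 < n < n log n < n!.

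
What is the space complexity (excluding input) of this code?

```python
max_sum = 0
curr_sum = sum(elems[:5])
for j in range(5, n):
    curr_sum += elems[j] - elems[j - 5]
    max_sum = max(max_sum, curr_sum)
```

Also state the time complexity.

Space complexity: O(1).
Only a constant amount of auxiliary storage is used; nothing grows with n.
Time complexity: O(n).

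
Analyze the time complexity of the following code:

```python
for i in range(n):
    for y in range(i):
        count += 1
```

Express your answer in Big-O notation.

Time complexity: O(n^2).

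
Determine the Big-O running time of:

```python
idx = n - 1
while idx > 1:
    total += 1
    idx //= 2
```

Time complexity: O(log n).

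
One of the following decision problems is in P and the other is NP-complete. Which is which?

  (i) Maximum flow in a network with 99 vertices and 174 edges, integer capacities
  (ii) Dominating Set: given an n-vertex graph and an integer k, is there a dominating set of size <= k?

(i) is P: Edmonds-Karp / push-relabel run in polynomial time.
(ii) is NP-complete: reduces from Set Cover (with k part of the input).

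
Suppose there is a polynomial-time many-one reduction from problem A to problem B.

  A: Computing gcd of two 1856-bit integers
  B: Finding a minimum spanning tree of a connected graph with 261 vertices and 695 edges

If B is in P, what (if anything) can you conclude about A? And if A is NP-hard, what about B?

A poly-time reduction A <=_p B means any A-instance can be transformed to a B-instance in poly time.
If B is in P: compose the reduction with B's poly-time algorithm to solve A in poly time, so A is in P.
If A is NP-hard: every NP problem reduces to A, which reduces to B; composing reductions, every NP problem reduces to B, so B is NP-hard.
(Here in fact A is P and B is P.)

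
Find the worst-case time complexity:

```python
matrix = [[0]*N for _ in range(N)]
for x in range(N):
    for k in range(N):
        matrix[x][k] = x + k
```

Time complexity: O(n^2).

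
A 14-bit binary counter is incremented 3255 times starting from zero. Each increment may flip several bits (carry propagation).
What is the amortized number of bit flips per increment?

Bit i flips on every 2^i-th increment, so over 3255 increments bit i flips floor(3255/2^i) times. Summing over i: total flips < 2 * 3255. Amortized: < 2 = O(1) per increment.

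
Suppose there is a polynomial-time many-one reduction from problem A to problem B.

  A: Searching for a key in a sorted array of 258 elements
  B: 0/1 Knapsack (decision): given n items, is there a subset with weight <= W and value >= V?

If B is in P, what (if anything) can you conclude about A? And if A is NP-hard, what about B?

A poly-time reduction A <=_p B means any A-instance can be transformed to a B-instance in poly time.
If B is in P: compose the reduction with B's poly-time algorithm to solve A in poly time, so A is in P.
If A is NP-hard: every NP problem reduces to A, which reduces to B; composing reductions, every NP problem reduces to B, so B is NP-hard.
(Here in fact A is P and B is NP-complete.)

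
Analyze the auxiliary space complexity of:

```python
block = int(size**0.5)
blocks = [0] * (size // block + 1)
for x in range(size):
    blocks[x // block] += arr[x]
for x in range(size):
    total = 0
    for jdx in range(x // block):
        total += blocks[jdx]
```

Space complexity: O(sqrt(n)).
Storage scales with sqrt(n).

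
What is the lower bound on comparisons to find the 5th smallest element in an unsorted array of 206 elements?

Finding the 5th smallest of 206 elements requires Omega(n) comparisons. Every element must participate in at least one comparison; otherwise it could be the 5th smallest.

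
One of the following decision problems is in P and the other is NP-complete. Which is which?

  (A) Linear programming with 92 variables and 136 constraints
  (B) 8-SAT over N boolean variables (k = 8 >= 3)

(A) is P: the ellipsoid and interior-point methods run in polynomial time.
(B) is NP-complete: 3-SAT is NP-complete (Cook-Levin); k-SAT for k>=3 reduces from 3-SAT.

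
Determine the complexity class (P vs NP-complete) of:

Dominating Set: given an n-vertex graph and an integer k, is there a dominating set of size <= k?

This problem is NP-complete: reduces from Set Cover (with k part of the input).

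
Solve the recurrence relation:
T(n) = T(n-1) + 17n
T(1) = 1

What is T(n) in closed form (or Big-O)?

Unrolling: T(n) = 1 + 17*(2 + 3 + ... + n) = 1 + 17*(n(n+1)/2 - 1) = O(n^2).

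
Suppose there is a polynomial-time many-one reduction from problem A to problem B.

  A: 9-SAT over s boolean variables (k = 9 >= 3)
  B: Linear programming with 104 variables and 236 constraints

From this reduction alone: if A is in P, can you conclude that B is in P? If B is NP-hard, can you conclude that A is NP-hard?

A poly-time reduction A <=_p B transfers tractability DOWN (B easy => A easy) and hardness UP (A hard => B hard), not the reverse.
From A in P, the reduction alone does NOT give B in P: any problem in P trivially reduces to SAT, yet SAT is not known to be in P.
From B NP-hard, the reduction alone does NOT give A NP-hard: again, easy problems reduce to hard ones.
(Here in fact A is NP-complete and B is in P, so no such reduction is known -- its existence would imply P = NP; the analysis concerns only what the assumed reduction would or would not let you conclude.)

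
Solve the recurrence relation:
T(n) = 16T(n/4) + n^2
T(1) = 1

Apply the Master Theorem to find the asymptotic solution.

a=16, b=4, f(n)=n^2. log_4(16) = 2. Case 2: T(n) = O(n^2 log n).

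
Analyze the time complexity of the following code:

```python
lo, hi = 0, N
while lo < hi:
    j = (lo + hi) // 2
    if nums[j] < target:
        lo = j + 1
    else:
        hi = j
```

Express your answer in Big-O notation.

Time complexity: O(log n).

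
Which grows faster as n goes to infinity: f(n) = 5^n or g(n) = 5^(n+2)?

f(n) = 5^n and g(n) = 5^(n+2) are Theta of each other: 5^(n+2) = 5^2 * 5^n = Theta(5^n).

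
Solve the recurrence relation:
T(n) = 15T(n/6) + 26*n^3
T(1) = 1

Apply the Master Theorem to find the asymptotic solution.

a=15, b=6, f(n)=26*n^3. log_6(15) = 1.511 < 3. Case 3: T(n) = O(n^3).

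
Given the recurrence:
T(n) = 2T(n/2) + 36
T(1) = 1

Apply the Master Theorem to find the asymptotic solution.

a=2, b=2, f(n)=36. log_2(2) = 1. Case 1 of Master Theorem: T(n) = O(n^1).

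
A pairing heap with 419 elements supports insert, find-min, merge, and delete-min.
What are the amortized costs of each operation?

Pairing heaps are self-adjusting heap-ordered trees. Insert and merge link two roots: O(1). Find-min reads the root: O(1). Delete-min removes the root, then pairs children in two passes; amortized cost is O(log 419) = O(log n).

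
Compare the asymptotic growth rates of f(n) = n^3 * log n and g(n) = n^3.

f(n) = n^3 * log n grows faster: extra log n factor -> infinity.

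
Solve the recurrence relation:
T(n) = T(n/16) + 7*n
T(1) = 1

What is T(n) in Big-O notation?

Geometric series: 7*n*(1 + 1/16 + 1/16^2 + ...) = O(n). T(n) = O(n).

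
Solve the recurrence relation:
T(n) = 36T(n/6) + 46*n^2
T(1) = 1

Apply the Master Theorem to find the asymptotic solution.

a=36, b=6, f(n)=46*n^2. log_6(36) = 2. Case 2: T(n) = O(n^2 log n).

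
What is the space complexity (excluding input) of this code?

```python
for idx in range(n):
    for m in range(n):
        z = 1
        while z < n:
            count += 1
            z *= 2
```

Space complexity: O(1).
Only a constant amount of auxiliary storage is used; nothing grows with n.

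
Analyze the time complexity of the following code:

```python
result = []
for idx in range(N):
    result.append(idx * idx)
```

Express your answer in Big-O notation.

Time complexity: O(n).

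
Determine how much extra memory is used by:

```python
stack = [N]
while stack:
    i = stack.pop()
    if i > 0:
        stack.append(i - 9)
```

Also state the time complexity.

Space complexity: O(1).
Only a constant amount of auxiliary storage is used; nothing grows with n.
Time complexity: O(n).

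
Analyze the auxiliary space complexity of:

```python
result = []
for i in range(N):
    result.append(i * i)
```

Space complexity: O(n).
Auxiliary storage grows linearly with the input size n in the worst case.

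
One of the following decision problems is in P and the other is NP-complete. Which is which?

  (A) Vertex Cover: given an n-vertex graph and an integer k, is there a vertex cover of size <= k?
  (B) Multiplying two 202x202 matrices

(A) is NP-complete: one of Karp's 21 NP-complete problems (with k part of the input; for any fixed constant k it is in P).
(B) is P: the schoolbook algorithm runs in O(n^3).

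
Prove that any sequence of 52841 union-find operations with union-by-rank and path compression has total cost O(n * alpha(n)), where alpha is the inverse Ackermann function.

Using Tarjan's analysis with rank-based potential function. Union-by-rank keeps tree height O(log n). Path compression flattens paths during find. For n = 52841 operations, total cost is O(n * alpha(n)), effectively O(n) since alpha grows incredibly slowly.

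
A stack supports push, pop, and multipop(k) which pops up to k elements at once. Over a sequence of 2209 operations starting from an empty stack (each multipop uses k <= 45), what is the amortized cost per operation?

Each element is pushed exactly once and popped at most once (whether by pop or as part of a multipop). So the total number of individual pops over the whole sequence is at most the number of pushes, which is at most 2209. Total work <= 2 * 2209, hence O(1) amortized per operation.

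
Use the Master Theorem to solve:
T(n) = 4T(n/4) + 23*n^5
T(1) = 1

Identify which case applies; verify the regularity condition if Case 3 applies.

a=4, b=4, f(n)=23*n^5.
log_4(4) = 1 < 5.
f(n) = Omega(n^(1+epsilon)) for some epsilon > 0, so Case 3 is the candidate.
Regularity: a*f(n/b) = 4*23*(n/4)^5 = (4/1024)*23*n^5 <= c*f(n) with c = 4/1024 < 1. Satisfied.
Case 3: T(n) = Theta(n^5).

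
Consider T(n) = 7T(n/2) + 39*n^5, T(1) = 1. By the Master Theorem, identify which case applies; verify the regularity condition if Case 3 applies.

a=7, b=2, f(n)=39*n^5.
log_2(7) = 2.807 < 5.
f(n) = Omega(n^(2.807+epsilon)) for some epsilon > 0, so Case 3 is the candidate.
Regularity: a*f(n/b) = 7*39*(n/2)^5 = (7/32)*39*n^5 <= c*f(n) with c = 7/32 < 1. Satisfied.
Case 3: T(n) = Theta(n^5).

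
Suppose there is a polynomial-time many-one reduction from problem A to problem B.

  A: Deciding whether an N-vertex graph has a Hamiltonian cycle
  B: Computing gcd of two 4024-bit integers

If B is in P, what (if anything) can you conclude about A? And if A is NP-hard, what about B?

A poly-time reduction A <=_p B means any A-instance can be transformed to a B-instance in poly time.
If B is in P: compose the reduction with B's poly-time algorithm to solve A in poly time, so A is in P.
If A is NP-hard: every NP problem reduces to A, which reduces to B; composing reductions, every NP problem reduces to B, so B is NP-hard.
(Here in fact A is NP-complete and B is in P, so no such reduction is known -- its existence would imply P = NP; the analysis concerns only what the assumed reduction would or would not let you conclude.)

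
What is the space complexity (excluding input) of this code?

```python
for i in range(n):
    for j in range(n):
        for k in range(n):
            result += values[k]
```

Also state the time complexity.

Space complexity: O(1).
Only a constant amount of auxiliary storage is used; nothing grows with n.
Time complexity: O(n^3).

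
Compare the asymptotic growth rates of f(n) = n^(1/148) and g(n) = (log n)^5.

f(n) = n^(1/148) grows faster: any positive power of n dominates any polylog.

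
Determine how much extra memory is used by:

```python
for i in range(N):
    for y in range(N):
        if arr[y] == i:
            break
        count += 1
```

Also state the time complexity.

Space complexity: O(1).
Only a constant amount of auxiliary storage is used; nothing grows with n.
Time complexity: O(n^2).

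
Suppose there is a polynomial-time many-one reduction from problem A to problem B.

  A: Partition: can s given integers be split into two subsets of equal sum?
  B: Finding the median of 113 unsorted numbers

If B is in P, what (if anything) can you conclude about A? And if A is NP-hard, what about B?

A poly-time reduction A <=_p B means any A-instance can be transformed to a B-instance in poly time.
If B is in P: compose the reduction with B's poly-time algorithm to solve A in poly time, so A is in P.
If A is NP-hard: every NP problem reduces to A, which reduces to B; composing reductions, every NP problem reduces to B, so B is NP-hard.
(Here in fact A is NP-complete and B is in P, so no such reduction is known -- its existence would imply P = NP; the analysis concerns only what the assumed reduction would or would not let you conclude.)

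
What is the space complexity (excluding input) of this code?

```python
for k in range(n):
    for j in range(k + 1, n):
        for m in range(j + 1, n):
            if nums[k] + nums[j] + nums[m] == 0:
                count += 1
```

Space complexity: O(1).
Only a constant amount of auxiliary storage is used; nothing grows with n.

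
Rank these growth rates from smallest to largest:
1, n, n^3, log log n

Ordered by growth rate: 1 < log log n < n < n^3.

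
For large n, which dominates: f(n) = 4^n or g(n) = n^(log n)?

f(n) = 4^n grows faster: take logs: log(n^(log n)) = (log n)^2, log(4^n) = n log 4; n dominates (log n)^2.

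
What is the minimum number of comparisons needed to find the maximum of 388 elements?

Finding the maximum requires 387 comparisons. Each comparison eliminates exactly one candidate. With 388 candidates, we need 387 eliminations.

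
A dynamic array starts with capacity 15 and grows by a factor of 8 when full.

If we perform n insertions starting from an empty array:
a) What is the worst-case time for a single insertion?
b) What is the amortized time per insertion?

(a) Worst-case single insertion: O(n) -- when the array is full at capacity c, the resize copies all c elements, and c can be Theta(n).
(b) Resizes happen at sizes 15, 120, 960, ... Total copy cost for n insertions: 15 + 120 + ... = O(n) (geometric series with ratio 1/8). Amortized cost per insertion: O(n)/n = O(1).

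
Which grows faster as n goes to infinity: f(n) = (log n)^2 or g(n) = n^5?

g(n) = n^5 grows faster: any positive polynomial dominates any polylog.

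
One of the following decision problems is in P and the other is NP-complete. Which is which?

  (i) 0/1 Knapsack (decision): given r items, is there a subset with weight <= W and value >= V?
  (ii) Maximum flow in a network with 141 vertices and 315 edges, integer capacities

(i) is NP-complete: reduces from Subset Sum.
(ii) is P: Edmonds-Karp / push-relabel run in polynomial time.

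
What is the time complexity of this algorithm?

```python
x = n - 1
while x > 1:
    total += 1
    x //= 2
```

Time complexity: O(log n).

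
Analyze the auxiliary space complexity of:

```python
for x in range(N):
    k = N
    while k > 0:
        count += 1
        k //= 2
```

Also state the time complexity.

Space complexity: O(1).
Only a constant amount of auxiliary storage is used; nothing grows with n.
Time complexity: O(n log n).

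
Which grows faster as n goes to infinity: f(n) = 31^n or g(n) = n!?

g(n) = n! grows faster: n!/31^n -> infinity by Stirling.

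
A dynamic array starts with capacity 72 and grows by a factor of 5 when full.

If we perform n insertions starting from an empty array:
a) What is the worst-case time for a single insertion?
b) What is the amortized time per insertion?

(a) Worst-case single insertion: O(n) -- when the array is full at capacity c, the resize copies all c elements, and c can be Theta(n).
(b) Resizes happen at sizes 72, 360, 1800, ... Total copy cost for n insertions: 72 + 360 + ... = O(n) (geometric series with ratio 1/5). Amortized cost per insertion: O(n)/n = O(1).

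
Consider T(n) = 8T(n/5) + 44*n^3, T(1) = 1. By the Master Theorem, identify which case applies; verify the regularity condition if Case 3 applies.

a=8, b=5, f(n)=44*n^3.
log_5(8) = 1.292 < 3.
f(n) = Omega(n^(1.292+epsilon)) for some epsilon > 0, so Case 3 is the candidate.
Regularity: a*f(n/b) = 8*44*(n/5)^3 = (8/125)*44*n^3 <= c*f(n) with c = 8/125 < 1. Satisfied.
Case 3: T(n) = Theta(n^3).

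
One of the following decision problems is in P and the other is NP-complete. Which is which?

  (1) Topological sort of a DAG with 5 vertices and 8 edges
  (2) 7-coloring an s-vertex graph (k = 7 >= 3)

(1) is P: DFS-based topological sort runs in O(V+E).
(2) is NP-complete: graph k-coloring for k>=3 is NP-complete by reduction from 3-SAT.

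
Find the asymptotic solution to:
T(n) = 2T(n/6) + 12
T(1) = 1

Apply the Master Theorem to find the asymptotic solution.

a=2, b=6, f(n)=12. log_6(2) = 0.3869. Case 1 of Master Theorem: T(n) = O(n^0.3869).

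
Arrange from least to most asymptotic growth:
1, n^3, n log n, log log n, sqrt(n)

Ordered by growth rate: 1 < log log n < sqrt(n) < n log n < n^3.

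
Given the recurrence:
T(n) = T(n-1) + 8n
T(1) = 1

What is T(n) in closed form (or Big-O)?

Unrolling: T(n) = 1 + 8*(2 + 3 + ... + n) = 1 + 8*(n(n+1)/2 - 1) = O(n^2).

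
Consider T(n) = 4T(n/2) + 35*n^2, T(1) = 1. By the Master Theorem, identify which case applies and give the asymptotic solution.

a=4, b=2, f(n)=35*n^2.
log_2(4) = 2, so n^(log_b(a)) = n^2.
f(n) = Theta(n^2), so Case 2 applies.
T(n) = Theta(n^2 log n).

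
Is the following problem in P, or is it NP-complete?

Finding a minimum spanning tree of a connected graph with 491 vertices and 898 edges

This problem is in P: Kruskal's / Prim's algorithms run in polynomial time.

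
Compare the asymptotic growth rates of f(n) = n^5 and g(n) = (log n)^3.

f(n) = n^5 grows faster: any positive polynomial dominates any polylog.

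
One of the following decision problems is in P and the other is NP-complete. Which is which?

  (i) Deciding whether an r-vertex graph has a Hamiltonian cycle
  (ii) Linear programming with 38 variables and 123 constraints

(i) is NP-complete: one of Karp's 21 NP-complete problems.
(ii) is P: the ellipsoid and interior-point methods run in polynomial time.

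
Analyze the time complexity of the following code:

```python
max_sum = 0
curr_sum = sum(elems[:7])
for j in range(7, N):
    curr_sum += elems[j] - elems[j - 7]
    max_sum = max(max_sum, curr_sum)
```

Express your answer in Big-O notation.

Time complexity: O(n).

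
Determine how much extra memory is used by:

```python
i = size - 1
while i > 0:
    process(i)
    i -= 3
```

Space complexity: O(1).
Only a constant amount of auxiliary storage is used; nothing grows with n.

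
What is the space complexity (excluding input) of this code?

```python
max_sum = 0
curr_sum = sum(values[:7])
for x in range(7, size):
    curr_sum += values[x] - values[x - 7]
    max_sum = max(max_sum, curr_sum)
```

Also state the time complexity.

Space complexity: O(1).
Only a constant amount of auxiliary storage is used; nothing grows with n.
Time complexity: O(n).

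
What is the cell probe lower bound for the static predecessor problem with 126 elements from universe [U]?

The Patrascu-Thorup lower bound shows any data structure on n = 126 elements using O(n * polylog(n)) space requires Omega(log log U) query time. van Emde Boas trees achieve O(log log U) with O(U) space.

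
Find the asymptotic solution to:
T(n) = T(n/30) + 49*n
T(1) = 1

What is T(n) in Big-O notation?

Geometric series: 49*n*(1 + 1/30 + 1/30^2 + ...) = O(n). T(n) = O(n).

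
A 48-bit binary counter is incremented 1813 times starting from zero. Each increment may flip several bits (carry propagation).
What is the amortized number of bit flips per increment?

Bit i flips on every 2^i-th increment, so over 1813 increments bit i flips floor(1813/2^i) times. Summing over i: total flips < 2 * 1813. Amortized: < 2 = O(1) per increment.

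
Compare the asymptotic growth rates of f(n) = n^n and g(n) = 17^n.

f(n) = n^n grows faster: n^n / 17^n = (n/17)^n -> infinity once n > 17.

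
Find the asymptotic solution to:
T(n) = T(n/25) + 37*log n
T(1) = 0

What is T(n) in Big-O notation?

Each of the log_25(n) levels adds O(log n). T(n) = O(log^2 n).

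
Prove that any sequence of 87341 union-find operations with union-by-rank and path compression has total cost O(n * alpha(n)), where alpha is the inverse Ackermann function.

Using Tarjan's analysis with rank-based potential function. Union-by-rank keeps tree height O(log n). Path compression flattens paths during find. For n = 87341 operations, total cost is O(n * alpha(n)), effectively O(n) since alpha grows incredibly slowly.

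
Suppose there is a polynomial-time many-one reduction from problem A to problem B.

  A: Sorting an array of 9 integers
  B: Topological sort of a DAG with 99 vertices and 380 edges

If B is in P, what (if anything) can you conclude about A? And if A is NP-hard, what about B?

A poly-time reduction A <=_p B means any A-instance can be transformed to a B-instance in poly time.
If B is in P: compose the reduction with B's poly-time algorithm to solve A in poly time, so A is in P.
If A is NP-hard: every NP problem reduces to A, which reduces to B; composing reductions, every NP problem reduces to B, so B is NP-hard.
(Here in fact A is P and B is P.)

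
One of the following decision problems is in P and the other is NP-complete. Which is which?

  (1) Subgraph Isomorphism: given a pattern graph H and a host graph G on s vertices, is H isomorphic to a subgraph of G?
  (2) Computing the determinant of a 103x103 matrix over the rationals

(1) is NP-complete: generalizes Clique and Hamiltonian Path (pattern size is part of the input).
(2) is P: Gaussian elimination runs in O(n^3).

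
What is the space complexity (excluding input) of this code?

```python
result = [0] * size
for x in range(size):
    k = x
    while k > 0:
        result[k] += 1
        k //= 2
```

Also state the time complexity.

Space complexity: O(n).
Auxiliary storage grows linearly with the input size n in the worst case.
Time complexity: O(n log n).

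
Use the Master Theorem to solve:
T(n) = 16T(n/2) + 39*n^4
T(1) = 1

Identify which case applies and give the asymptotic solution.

a=16, b=2, f(n)=39*n^4.
log_2(16) = 4, so n^(log_b(a)) = n^4.
f(n) = Theta(n^4), so Case 2 applies.
T(n) = Theta(n^4 log n).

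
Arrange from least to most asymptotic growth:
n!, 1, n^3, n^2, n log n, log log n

Ordered by growth rate: 1 < log log n < n log n < n^2 < n^3 < n!.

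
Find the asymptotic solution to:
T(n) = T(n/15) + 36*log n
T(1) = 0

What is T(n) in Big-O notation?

Each of the log_15(n) levels adds O(log n). T(n) = O(log^2 n).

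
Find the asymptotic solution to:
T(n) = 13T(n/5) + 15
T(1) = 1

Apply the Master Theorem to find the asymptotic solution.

a=13, b=5, f(n)=15. log_5(13) = 1.594. Case 1 of Master Theorem: T(n) = O(n^1.594).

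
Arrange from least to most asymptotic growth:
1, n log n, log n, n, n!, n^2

Ordered by growth rate: 1 < log n < n < n log n < n^2 < n!.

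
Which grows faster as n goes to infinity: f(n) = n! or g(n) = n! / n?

f(n) = n! grows faster: the ratio n!/(n!/n) = n -> infinity.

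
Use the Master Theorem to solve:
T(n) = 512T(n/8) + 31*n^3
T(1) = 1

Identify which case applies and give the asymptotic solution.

a=512, b=8, f(n)=31*n^3.
log_8(512) = 3, so n^(log_b(a)) = n^3.
f(n) = Theta(n^3), so Case 2 applies.
T(n) = Theta(n^3 log n).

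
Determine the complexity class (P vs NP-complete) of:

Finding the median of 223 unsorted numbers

This problem is in P: linear-time selection (median-of-medians) runs in O(n).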